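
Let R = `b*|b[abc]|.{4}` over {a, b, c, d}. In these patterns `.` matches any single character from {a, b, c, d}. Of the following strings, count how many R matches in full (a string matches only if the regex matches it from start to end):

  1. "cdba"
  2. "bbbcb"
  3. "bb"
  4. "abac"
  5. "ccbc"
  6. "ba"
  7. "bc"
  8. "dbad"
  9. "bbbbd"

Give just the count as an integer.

1 → match
2 → no match
3 → match
4 → match
5 → match
6 → match
7 → match
8 → match
9 → no match
Total matched: 7

7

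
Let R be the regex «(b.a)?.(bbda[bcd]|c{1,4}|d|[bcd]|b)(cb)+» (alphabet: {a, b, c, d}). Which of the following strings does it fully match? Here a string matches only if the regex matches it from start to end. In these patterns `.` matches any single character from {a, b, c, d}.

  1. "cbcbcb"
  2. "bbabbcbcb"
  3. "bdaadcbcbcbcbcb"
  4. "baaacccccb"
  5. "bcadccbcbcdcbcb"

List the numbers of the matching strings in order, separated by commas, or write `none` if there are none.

1, 2, 3, 4

1 → match
2 → match
3 → match
4 → match
5 → no match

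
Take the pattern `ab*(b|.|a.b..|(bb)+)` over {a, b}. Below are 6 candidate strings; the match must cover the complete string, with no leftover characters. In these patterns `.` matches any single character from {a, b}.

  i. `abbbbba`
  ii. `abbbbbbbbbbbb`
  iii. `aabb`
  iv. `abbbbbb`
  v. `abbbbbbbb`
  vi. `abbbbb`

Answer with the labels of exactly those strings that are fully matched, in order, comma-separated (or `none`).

i, ii, iv, v, vi

i → match
ii → match
iii → no match
iv → match
v → match
vi → match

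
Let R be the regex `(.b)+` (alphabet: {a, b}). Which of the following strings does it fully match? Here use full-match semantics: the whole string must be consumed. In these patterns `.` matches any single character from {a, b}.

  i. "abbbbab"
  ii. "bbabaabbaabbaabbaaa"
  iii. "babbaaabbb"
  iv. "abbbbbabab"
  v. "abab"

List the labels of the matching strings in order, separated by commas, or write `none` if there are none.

i. "abbbbab" → no match
ii → no match — must end with "b"
iii. "babbaaabbb" → no match
iv. "abbbbbabab" → match
v. "abab" → match

iv, v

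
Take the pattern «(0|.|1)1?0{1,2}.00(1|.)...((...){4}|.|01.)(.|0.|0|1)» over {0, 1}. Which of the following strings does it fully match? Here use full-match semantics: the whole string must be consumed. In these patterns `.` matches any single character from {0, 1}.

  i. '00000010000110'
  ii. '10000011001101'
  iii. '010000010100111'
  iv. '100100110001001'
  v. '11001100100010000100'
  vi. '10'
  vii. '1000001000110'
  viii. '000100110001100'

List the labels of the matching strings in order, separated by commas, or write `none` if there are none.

i, ii, iii, iv, vii, viii

i → match
ii → match
iii → match
iv → match
v → no match
vi → no match
vii → match
viii → match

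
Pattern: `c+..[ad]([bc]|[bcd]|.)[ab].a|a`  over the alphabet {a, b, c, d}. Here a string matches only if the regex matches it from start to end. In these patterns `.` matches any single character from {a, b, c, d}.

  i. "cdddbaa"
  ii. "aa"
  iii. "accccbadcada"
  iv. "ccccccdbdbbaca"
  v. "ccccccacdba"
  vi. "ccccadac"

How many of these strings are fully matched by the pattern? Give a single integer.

i. "cdddbaa" → no match
ii. "aa" → no match
iii. "accccbadcada" → no match
iv → no match
v. "ccccccacdba" → no match
vi. "ccccadac" → no match — must end with "a"
Total matched: 0

0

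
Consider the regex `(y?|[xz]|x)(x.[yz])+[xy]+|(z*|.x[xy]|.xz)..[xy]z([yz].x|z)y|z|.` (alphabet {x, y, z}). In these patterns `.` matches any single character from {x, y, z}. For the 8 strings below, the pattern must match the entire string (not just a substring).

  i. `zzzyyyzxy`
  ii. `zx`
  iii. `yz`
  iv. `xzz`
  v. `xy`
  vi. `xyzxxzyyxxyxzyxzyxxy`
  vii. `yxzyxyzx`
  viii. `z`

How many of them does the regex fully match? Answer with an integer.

2

i → no match
ii → no match
iii → no match
iv → no match
v → no match
vi → no match
vii → match
viii → match
Total matched: 2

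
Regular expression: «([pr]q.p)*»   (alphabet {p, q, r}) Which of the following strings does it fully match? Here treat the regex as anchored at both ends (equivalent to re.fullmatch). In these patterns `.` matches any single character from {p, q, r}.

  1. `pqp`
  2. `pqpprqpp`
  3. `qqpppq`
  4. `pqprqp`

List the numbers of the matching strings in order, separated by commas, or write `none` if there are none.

2

1 → no match
2 → match
3 → no match
4 → no match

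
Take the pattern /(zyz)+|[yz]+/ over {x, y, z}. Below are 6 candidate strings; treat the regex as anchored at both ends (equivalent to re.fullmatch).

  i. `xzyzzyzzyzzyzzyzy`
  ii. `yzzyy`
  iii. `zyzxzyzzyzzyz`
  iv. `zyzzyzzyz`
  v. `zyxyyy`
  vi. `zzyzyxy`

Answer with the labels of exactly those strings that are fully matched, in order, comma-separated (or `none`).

i → no match
ii → match
iii → no match
iv → match
v → no match
vi → no match

ii, iv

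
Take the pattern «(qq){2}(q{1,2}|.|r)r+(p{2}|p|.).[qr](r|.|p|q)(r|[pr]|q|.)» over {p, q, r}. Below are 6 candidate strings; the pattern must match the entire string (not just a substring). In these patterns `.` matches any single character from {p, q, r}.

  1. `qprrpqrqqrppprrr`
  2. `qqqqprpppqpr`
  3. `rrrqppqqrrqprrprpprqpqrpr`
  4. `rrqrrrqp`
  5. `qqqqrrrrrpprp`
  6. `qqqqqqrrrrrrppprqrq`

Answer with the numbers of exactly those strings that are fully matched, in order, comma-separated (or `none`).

2

1 → no match — must start with `qq`
2 → match
3 → no match — must start with `qq`
4 → no match — must start with `qq`
5 → no match
6 → no match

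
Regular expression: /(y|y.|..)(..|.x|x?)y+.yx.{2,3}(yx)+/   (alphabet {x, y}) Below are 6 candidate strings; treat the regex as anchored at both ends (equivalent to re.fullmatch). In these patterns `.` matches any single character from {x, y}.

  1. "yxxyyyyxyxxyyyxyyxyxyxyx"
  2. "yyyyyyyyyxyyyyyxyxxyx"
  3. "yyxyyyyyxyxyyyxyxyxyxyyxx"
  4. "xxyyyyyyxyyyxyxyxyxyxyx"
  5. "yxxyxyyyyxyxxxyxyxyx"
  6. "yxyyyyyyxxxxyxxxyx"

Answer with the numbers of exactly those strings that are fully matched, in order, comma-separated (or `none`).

1 → no match
2 → no match
3 → no match — must end with "yx"
4 → match
5 → no match
6 → no match

4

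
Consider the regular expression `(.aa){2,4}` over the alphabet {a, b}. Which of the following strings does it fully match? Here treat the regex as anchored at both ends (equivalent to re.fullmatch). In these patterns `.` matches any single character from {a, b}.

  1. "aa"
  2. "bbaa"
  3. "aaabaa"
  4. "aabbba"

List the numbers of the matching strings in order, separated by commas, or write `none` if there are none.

3

1 → no match
2 → no match
3 → match
4 → no match — must end with "aa"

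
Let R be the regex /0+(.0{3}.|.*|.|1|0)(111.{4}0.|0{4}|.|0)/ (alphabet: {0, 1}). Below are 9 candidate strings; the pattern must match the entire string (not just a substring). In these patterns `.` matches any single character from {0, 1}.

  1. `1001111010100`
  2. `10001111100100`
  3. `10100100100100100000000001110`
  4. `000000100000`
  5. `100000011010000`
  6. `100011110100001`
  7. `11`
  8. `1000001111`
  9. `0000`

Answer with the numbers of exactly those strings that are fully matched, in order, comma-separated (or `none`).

1 → no match — must start with `0`
2 → no match — must start with `0`
3 → no match — must start with `0`
4. `000000100000` → match
5 → no match — must start with `0`
6 → no match — must start with `0`
7. `11` → no match — must start with `0`
8. `1000001111` → no match — must start with `0`
9. `0000` → match

4, 9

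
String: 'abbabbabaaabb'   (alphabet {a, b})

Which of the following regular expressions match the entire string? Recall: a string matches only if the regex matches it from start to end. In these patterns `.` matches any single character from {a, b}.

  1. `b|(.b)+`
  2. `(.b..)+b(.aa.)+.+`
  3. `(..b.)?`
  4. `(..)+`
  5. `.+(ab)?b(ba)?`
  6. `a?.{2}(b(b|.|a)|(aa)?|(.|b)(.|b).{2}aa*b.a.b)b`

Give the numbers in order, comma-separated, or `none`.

5, 6

1 → no match
2 → no match
3 → no match
4 → no match
5 → match
6 → match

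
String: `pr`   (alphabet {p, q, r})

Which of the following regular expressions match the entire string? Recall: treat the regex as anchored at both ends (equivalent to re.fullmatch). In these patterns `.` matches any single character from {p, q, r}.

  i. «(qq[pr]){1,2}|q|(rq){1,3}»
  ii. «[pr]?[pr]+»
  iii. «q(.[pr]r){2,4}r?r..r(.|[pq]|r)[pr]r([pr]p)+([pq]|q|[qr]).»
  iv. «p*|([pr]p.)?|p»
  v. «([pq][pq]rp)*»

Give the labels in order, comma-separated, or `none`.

ii

i → no match
ii → match
iii → no match — must start with `q`
iv → no match
v → no match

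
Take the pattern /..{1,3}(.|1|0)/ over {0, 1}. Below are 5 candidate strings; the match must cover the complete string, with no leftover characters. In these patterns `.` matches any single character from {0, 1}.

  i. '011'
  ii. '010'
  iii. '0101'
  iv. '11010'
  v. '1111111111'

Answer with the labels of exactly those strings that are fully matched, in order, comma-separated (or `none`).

i → match
ii → match
iii → match
iv → match
v → no match

i, ii, iii, iv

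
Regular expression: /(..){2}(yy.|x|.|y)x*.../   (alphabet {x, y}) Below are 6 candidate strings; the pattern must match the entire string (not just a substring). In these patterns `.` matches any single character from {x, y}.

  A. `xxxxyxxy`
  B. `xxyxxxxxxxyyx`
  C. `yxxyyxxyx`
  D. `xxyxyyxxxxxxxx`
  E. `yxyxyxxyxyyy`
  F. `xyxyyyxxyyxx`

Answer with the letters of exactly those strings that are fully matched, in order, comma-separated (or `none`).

A, B, C, D

A → match
B → match
C → match
D → match
E → no match
F → no match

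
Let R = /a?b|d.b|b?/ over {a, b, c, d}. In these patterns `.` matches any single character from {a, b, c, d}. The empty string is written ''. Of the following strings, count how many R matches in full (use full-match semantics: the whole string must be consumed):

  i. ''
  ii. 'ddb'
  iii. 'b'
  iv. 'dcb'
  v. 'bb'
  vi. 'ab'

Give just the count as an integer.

5

i. '' → match
ii. 'ddb' → match
iii. 'b' → match
iv. 'dcb' → match
v. 'bb' → no match
vi. 'ab' → match
Total matched: 5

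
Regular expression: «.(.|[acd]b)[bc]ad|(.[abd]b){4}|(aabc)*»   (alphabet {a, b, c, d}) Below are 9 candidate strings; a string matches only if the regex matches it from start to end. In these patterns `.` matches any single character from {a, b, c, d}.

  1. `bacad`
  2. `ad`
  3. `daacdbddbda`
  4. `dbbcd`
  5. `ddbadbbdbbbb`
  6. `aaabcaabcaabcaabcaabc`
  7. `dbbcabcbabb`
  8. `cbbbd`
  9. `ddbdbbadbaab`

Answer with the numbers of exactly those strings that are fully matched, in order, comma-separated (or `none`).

1, 5, 9

1. `bacad` → match
2. `ad` → no match
3. `daacdbddbda` → no match
4. `dbbcd` → no match
5. `ddbadbbdbbbb` → match
6 → no match
7. `dbbcabcbabb` → no match
8. `cbbbd` → no match
9. `ddbdbbadbaab` → match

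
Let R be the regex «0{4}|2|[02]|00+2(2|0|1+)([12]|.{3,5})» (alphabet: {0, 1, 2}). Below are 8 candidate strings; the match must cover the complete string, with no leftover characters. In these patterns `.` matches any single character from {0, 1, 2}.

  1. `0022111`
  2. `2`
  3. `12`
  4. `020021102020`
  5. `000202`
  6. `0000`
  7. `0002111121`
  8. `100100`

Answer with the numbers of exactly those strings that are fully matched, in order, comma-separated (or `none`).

1 → match
2 → match
3 → no match
4 → no match
5 → match
6 → match
7 → match
8 → no match

1, 2, 5, 6, 7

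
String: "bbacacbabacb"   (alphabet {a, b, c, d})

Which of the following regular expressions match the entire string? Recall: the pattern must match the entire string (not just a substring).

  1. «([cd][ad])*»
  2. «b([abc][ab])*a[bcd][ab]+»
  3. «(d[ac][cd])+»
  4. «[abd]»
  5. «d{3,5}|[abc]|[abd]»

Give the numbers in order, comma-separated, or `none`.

1 → no match
2 → match
3 → no match — must start with "d"
4 → no match
5 → no match

2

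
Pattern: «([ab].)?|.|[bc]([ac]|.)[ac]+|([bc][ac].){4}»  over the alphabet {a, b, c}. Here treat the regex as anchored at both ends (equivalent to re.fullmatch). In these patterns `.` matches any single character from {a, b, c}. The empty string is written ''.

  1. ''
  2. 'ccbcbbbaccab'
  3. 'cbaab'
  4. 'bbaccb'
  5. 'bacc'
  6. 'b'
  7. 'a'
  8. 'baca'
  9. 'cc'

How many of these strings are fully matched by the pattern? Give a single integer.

1. '' → match
2. 'ccbcbbbaccab' → no match
3. 'cbaab' → no match
4. 'bbaccb' → no match
5. 'bacc' → match
6. 'b' → match
7. 'a' → match
8. 'baca' → match
9. 'cc' → no match
Total matched: 5

5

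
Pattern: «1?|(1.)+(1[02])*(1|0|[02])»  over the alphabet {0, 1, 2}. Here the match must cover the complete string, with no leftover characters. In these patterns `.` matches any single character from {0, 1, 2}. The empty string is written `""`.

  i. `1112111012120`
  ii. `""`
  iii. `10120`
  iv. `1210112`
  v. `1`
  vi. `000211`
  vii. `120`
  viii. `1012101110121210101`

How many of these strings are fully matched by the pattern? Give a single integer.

i → match
ii → match
iii → match
iv → match
v → match
vi → no match
vii → match
viii → match
Total matched: 7

7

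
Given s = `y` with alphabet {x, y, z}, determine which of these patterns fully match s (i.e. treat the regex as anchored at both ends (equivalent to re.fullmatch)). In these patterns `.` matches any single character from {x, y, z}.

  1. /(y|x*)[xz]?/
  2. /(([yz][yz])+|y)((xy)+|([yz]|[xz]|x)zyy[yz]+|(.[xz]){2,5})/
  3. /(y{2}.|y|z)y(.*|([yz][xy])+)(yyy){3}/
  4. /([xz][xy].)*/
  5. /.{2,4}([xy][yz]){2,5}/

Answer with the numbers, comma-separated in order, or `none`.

1

1 → match
2 → no match
3 → no match — must end with `yyy`
4 → no match
5 → no match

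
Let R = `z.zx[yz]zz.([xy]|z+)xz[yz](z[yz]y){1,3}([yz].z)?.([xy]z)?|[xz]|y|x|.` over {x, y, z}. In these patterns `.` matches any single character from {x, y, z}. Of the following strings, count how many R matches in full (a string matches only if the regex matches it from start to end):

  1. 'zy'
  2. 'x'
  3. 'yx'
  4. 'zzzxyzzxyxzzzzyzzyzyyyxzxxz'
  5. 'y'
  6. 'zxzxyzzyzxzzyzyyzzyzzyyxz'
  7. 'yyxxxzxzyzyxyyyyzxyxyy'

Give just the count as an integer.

3

1 → no match
2 → match
3 → no match
4 → match
5 → match
6 → no match
7 → no match
Total matched: 3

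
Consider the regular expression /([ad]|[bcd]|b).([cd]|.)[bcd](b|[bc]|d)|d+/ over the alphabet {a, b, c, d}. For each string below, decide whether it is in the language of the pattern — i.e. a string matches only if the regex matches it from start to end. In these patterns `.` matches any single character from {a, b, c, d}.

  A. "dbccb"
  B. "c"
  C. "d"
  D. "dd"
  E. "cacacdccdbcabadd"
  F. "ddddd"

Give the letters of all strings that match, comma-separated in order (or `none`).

A, C, D, F

A → match
B → no match
C → match
D → match
E → no match
F → match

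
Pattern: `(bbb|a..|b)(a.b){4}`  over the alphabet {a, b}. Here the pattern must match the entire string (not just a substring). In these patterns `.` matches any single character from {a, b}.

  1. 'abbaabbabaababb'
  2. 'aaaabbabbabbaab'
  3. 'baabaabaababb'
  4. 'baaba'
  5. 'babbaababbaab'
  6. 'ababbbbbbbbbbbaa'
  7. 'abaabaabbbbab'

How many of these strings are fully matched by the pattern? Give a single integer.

3

1 → no match
2 → match
3 → match
4 → no match — must end with 'b'
5 → match
6 → no match — must end with 'b'
7 → no match
Total matched: 3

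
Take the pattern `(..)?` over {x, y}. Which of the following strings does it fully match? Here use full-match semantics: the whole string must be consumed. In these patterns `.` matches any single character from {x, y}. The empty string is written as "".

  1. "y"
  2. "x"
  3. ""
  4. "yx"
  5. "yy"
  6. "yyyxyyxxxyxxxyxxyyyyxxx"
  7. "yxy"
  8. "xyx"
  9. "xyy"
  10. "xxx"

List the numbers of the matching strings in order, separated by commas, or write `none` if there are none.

3, 4, 5

1. "y" → no match
2. "x" → no match
3. "" → match
4. "yx" → match
5. "yy" → match
6 → no match
7. "yxy" → no match
8. "xyx" → no match
9. "xyy" → no match
10. "xxx" → no match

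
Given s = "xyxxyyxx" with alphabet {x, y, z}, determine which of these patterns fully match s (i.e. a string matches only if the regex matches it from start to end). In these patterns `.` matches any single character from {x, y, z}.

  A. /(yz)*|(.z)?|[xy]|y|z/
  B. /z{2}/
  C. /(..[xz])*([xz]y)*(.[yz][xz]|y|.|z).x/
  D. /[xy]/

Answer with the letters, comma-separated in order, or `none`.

A → no match
B → no match — must start with "z"
C → match
D → no match

C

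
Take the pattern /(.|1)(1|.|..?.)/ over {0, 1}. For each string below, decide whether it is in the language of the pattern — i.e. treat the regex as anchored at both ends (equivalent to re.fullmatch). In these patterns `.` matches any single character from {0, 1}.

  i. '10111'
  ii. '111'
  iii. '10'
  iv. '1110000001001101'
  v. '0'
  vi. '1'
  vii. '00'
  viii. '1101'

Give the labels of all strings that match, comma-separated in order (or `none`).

ii, iii, vii, viii

i → no match
ii → match
iii → match
iv → no match
v → no match
vi → no match
vii → match
viii → match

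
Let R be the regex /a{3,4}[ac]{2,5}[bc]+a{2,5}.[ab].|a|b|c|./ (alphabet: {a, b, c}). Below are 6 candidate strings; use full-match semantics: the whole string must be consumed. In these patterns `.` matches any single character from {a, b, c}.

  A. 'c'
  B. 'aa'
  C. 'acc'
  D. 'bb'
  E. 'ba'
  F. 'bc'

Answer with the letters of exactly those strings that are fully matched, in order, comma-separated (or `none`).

A → match
B → no match
C → no match
D → no match
E → no match
F → no match

A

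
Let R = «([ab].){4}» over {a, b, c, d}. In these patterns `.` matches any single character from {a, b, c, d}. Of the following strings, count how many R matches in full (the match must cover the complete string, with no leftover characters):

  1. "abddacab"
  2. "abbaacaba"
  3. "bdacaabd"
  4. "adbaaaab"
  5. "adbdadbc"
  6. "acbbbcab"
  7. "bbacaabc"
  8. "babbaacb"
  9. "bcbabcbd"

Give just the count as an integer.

6

1 → no match
2 → no match
3 → match
4 → match
5 → match
6 → match
7 → match
8 → no match
9 → match
Total matched: 6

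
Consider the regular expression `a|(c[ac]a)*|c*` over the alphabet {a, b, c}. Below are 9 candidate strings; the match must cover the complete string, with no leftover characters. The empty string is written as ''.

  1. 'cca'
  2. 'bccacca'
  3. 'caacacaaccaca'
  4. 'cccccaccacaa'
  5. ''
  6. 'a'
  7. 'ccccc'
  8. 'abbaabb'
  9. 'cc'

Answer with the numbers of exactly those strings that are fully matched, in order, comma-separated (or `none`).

1 → match
2 → no match
3 → no match
4 → no match
5 → match
6 → match
7 → match
8 → no match
9 → match

1, 5, 6, 7, 9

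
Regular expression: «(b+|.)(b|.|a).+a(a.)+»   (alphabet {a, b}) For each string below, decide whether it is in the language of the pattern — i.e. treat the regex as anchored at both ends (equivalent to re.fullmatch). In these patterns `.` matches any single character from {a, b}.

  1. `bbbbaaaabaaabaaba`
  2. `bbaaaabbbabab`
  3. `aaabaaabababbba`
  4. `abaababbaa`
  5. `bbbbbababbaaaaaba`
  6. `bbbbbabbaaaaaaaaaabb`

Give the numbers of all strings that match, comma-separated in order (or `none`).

1 → no match
2 → no match
3 → no match
4. `abaababbaa` → no match
5 → no match
6 → no match

none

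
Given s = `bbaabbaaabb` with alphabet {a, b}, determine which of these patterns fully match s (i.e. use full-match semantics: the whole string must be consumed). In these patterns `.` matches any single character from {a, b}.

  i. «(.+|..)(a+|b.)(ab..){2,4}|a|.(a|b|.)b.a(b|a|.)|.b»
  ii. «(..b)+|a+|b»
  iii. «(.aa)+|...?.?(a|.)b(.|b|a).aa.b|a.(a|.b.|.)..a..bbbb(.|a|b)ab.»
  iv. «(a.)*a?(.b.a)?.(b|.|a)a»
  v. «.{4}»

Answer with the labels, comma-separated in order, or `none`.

iii

i → no match
ii → no match
iii → match
iv → no match — must end with `a`
v → no match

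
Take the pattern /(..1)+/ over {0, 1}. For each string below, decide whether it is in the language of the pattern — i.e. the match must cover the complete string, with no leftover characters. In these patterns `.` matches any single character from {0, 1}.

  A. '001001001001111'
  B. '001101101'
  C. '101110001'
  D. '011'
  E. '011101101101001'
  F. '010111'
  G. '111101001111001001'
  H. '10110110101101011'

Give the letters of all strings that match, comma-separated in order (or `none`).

A, B, D, E, G

A → match
B → match
C → no match
D → match
E → match
F → no match
G → match
H → no match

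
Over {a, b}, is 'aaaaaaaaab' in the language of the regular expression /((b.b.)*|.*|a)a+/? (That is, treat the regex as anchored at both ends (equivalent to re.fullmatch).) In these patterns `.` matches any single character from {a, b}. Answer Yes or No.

No

Every match must end with 'a', but 'aaaaaaaaab' does not.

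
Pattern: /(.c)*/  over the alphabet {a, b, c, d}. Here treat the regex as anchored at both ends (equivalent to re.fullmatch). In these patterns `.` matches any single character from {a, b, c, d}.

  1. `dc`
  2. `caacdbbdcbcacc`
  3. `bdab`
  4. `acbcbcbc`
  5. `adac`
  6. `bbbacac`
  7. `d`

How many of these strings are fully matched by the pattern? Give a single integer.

1 → match
2 → no match
3 → no match
4 → match
5 → no match
6 → no match
7 → no match
Total matched: 2

2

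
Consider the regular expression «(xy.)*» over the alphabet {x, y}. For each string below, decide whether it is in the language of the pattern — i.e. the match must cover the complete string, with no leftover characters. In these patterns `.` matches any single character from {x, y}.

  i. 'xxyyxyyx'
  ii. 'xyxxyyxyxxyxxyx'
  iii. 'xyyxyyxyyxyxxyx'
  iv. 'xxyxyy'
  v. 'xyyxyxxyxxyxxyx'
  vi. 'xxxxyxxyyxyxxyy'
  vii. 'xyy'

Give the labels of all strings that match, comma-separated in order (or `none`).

ii, iii, v, vii

i → no match
ii → match
iii → match
iv → no match
v → match
vi → no match
vii → match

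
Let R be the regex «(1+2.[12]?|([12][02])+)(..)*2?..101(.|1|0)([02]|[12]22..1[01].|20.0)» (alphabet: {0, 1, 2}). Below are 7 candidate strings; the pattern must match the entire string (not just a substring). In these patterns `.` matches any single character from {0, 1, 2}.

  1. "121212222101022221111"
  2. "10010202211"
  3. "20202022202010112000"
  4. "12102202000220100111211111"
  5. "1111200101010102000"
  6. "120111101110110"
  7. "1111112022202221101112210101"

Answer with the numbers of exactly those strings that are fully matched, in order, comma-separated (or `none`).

1, 3, 6, 7

1 → match
2 → no match
3 → match
4 → no match
5 → no match
6 → match
7 → match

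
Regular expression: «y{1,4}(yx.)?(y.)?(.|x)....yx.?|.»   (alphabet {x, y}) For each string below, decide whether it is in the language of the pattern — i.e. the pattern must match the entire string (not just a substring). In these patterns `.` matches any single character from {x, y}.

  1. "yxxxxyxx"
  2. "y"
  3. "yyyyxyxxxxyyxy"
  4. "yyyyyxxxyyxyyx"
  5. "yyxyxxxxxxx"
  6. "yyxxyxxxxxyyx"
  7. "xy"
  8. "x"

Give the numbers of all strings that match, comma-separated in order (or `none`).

1. "yxxxxyxx" → no match
2. "y" → match
3 → match
4 → match
5. "yyxyxxxxxxx" → no match
6 → match
7. "xy" → no match
8. "x" → match

2, 3, 4, 6, 8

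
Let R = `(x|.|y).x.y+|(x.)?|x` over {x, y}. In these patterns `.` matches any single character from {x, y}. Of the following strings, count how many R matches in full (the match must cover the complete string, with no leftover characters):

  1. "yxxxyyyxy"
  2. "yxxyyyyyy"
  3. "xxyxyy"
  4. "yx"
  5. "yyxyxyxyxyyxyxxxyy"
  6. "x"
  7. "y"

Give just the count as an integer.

2

1 → no match
2 → match
3 → no match
4 → no match
5 → no match
6 → match
7 → no match
Total matched: 2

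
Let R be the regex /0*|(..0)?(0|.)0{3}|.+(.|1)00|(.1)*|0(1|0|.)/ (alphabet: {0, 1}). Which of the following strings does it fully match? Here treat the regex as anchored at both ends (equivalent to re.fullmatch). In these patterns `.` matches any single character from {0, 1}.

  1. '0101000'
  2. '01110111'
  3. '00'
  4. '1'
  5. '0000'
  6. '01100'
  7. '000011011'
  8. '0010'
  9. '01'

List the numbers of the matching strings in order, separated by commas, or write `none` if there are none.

1 → match
2 → match
3 → match
4 → no match
5 → match
6 → match
7 → no match
8 → no match
9 → match

1, 2, 3, 5, 6, 9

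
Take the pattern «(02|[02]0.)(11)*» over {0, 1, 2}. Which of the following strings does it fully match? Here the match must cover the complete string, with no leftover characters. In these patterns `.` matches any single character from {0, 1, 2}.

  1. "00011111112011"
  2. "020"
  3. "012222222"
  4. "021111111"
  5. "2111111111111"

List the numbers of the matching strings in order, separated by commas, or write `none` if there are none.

1 → no match
2 → no match
3 → no match
4 → no match
5 → no match

none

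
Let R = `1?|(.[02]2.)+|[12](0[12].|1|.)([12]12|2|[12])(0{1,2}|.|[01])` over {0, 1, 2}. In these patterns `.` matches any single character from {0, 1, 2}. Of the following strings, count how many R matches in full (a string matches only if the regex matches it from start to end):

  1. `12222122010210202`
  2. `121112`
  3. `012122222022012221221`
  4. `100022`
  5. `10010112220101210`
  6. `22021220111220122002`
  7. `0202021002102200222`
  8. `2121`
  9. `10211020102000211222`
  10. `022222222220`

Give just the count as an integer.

3

1 → no match
2. `121112` → no match
3 → no match
4. `100022` → no match
5 → no match
6 → no match
7 → no match
8. `2121` → match
9 → match
10. `022222222220` → match
Total matched: 3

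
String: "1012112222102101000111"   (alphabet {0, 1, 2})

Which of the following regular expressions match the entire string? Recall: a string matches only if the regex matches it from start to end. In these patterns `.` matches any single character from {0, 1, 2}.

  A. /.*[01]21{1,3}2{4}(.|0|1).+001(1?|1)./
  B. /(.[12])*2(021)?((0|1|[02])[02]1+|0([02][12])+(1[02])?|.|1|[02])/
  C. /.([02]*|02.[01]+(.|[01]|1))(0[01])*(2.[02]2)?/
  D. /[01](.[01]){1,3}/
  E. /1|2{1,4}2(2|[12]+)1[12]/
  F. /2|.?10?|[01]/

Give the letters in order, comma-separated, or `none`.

A

A → match
B → no match
C → no match
D → no match
E → no match
F → no match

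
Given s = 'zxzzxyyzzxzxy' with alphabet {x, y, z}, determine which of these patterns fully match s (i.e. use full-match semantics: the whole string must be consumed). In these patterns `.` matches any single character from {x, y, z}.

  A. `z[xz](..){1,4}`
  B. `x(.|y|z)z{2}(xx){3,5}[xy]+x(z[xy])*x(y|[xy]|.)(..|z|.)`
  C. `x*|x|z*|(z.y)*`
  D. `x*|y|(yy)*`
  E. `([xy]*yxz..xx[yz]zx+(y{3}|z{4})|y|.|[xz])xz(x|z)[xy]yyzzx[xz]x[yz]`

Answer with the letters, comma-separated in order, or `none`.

A → no match
B → no match — must start with 'x'
C → no match
D → no match
E → match

E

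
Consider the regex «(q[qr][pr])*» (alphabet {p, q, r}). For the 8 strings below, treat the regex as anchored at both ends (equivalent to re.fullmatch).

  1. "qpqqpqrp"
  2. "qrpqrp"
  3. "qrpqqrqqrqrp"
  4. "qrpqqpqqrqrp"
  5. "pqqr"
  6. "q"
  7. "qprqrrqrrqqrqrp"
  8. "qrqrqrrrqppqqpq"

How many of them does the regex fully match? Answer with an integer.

1. "qpqqpqrp" → no match
2. "qrpqrp" → match
3. "qrpqqrqqrqrp" → match
4. "qrpqqpqqrqrp" → match
5. "pqqr" → no match
6. "q" → no match
7 → no match
8 → no match
Total matched: 3

3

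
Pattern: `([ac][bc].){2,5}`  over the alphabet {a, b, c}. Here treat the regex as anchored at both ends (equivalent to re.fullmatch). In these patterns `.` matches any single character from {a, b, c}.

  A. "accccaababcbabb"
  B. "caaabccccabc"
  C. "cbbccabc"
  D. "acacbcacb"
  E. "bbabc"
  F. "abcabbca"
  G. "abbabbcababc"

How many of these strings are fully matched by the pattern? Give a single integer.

1

A → no match
B → no match
C → no match
D → match
E → no match
F → no match
G → no match
Total matched: 1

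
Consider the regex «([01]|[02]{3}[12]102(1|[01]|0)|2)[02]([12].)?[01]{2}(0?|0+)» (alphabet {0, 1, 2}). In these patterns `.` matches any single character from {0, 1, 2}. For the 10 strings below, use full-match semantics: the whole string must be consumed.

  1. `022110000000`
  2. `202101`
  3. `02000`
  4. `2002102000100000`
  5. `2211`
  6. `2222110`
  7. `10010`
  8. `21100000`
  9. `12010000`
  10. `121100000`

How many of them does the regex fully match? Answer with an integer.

9

1 → match
2 → match
3 → match
4 → match
5 → match
6 → match
7 → match
8 → no match
9 → match
10 → match
Total matched: 9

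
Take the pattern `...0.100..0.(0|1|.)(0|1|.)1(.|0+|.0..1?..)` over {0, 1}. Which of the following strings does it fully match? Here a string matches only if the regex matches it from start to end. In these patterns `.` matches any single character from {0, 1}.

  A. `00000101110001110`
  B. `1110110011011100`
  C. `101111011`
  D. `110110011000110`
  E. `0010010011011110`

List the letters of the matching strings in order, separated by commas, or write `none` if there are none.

E

A → no match
B → no match
C. `101111011` → no match
D → no match
E → match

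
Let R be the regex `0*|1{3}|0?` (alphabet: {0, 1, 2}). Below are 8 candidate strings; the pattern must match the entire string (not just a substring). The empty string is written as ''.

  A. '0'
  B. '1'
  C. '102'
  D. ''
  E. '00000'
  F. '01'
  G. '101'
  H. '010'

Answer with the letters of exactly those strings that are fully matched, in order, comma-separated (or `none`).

A → match
B → no match
C → no match
D → match
E → match
F → no match
G → no match
H → no match

A, D, E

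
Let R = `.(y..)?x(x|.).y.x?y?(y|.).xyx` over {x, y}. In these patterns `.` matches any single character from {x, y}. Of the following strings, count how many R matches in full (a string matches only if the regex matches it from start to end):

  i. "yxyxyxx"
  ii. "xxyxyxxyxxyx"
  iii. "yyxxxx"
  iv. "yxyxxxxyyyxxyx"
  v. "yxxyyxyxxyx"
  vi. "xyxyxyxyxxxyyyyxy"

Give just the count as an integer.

2

i. "yxyxyxx" → no match — must end with "xyx"
ii. "xxyxyxxyxxyx" → match
iii. "yyxxxx" → no match — must end with "xyx"
iv → no match
v. "yxxyyxyxxyx" → match
vi → no match — must end with "xyx"
Total matched: 2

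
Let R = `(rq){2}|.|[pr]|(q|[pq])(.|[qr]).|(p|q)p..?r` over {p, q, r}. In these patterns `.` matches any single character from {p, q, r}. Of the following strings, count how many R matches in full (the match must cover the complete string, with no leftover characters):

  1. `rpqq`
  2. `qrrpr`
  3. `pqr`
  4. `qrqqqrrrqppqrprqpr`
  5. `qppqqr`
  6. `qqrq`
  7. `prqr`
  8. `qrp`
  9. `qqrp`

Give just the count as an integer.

2

1 → no match
2 → no match
3 → match
4 → no match
5 → no match
6 → no match
7 → no match
8 → match
9 → no match
Total matched: 2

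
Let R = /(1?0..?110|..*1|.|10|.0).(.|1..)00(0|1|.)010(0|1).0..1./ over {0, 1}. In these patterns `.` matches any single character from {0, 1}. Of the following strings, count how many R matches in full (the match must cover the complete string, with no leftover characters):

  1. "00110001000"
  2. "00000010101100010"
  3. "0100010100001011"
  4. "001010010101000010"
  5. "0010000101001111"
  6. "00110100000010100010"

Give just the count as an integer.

1 → no match
2 → match
3 → match
4 → match
5 → match
6 → no match
Total matched: 4

4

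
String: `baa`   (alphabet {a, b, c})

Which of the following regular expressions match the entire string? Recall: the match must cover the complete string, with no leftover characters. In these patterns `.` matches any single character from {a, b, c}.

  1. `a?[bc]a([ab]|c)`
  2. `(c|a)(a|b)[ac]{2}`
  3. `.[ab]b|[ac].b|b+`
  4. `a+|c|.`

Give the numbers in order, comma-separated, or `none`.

1 → match
2 → no match
3 → no match — must end with `b`
4 → no match

1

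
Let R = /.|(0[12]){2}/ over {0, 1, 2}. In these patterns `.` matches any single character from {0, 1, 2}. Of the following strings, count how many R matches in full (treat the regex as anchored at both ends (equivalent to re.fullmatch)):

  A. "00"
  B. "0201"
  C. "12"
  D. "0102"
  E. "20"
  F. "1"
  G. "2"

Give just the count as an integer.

A → no match
B → match
C → no match
D → match
E → no match
F → match
G → match
Total matched: 4

4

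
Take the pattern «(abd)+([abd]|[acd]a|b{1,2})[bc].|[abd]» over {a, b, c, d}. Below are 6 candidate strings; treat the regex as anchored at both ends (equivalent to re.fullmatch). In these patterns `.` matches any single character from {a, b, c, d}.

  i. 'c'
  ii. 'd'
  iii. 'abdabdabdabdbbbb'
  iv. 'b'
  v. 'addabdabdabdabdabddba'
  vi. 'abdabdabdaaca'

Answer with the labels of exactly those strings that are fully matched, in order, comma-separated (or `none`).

i → no match
ii → match
iii → match
iv → match
v → no match
vi → match

ii, iii, iv, vi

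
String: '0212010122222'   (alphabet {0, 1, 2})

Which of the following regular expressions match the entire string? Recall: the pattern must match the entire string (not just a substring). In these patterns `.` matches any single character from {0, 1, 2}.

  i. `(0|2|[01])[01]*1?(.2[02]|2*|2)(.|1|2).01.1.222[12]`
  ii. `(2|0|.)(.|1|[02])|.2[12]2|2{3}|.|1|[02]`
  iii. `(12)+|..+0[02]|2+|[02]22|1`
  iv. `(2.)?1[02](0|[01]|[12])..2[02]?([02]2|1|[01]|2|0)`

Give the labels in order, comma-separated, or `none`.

i → match
ii → no match
iii → no match
iv → no match

i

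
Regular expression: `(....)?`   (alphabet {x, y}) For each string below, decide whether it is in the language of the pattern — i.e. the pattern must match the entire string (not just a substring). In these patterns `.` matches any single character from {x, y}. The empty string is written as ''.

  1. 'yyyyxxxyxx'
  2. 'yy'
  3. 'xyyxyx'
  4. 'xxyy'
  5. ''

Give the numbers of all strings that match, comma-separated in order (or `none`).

4, 5

1 → no match
2 → no match
3 → no match
4 → match
5 → match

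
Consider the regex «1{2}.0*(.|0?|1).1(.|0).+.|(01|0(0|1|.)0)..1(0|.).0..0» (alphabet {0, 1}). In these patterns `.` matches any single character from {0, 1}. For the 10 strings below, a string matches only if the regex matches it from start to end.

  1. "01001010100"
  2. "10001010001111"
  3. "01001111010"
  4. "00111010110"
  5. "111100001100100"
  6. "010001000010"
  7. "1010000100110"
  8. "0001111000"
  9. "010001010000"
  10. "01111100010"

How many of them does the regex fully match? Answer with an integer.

1 → match
2 → no match
3 → no match
4 → no match
5 → no match
6 → match
7 → no match
8 → no match
9 → match
10 → match
Total matched: 4

4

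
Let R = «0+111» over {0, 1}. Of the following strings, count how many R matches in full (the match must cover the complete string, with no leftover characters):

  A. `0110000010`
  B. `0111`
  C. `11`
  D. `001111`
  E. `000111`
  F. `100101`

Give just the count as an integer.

2

A → no match — must end with `0111`
B → match
C → no match — must start with `0`
D → no match — must end with `0111`
E → match
F → no match — must start with `0`
Total matched: 2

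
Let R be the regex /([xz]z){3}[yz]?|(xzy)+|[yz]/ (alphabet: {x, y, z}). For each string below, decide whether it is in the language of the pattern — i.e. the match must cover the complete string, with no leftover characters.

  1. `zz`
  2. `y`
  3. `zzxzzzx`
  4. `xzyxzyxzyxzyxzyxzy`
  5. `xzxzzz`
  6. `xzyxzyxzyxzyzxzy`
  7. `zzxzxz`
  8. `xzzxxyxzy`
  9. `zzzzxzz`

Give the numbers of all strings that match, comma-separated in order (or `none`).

2, 4, 5, 7, 9

1 → no match
2 → match
3 → no match
4 → match
5 → match
6 → no match
7 → match
8 → no match
9 → match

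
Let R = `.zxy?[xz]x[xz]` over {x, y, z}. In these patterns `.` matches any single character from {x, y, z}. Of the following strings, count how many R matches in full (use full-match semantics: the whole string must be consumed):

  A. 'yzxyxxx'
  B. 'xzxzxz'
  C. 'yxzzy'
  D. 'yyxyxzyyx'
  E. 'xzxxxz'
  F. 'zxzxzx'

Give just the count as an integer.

3

A → match
B → match
C → no match
D → no match
E → match
F → no match
Total matched: 3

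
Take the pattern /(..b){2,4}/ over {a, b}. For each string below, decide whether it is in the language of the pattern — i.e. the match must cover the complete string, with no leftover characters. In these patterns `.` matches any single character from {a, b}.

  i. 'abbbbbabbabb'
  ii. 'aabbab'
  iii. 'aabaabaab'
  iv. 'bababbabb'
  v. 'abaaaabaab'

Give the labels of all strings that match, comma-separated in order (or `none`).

i. 'abbbbbabbabb' → match
ii. 'aabbab' → match
iii. 'aabaabaab' → match
iv. 'bababbabb' → match
v. 'abaaaabaab' → no match

i, ii, iii, iv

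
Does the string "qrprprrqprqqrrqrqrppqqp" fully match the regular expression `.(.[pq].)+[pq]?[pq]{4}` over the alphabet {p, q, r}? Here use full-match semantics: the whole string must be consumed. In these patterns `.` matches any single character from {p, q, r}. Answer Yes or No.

No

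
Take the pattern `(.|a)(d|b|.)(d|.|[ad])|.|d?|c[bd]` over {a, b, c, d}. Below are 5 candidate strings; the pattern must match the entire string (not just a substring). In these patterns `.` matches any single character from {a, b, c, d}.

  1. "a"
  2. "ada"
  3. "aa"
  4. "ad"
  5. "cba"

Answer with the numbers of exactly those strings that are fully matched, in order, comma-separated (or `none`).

1, 2, 5

1 → match
2 → match
3 → no match
4 → no match
5 → match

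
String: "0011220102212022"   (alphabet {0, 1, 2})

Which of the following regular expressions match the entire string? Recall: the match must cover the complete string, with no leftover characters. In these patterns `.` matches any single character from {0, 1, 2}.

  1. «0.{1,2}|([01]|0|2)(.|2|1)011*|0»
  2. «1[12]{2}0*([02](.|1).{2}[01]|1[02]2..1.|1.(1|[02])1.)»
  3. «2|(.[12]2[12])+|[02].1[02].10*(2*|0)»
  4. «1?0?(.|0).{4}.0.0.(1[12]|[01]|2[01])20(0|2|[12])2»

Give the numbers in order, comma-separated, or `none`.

4

1 → no match
2 → no match — must start with "1"
3 → no match
4 → match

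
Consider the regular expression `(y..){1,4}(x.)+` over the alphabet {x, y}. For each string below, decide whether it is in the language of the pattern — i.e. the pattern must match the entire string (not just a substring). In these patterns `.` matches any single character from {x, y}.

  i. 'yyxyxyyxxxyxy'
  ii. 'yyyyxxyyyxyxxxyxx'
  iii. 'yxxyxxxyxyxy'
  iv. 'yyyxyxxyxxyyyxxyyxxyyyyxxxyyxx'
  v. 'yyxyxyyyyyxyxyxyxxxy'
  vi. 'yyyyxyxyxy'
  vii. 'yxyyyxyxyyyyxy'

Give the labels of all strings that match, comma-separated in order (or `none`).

i, ii, iii, v, vi, vii

i → match
ii → match
iii. 'yxxyxxxyxyxy' → match
iv → no match
v → match
vi. 'yyyyxyxyxy' → match
vii → match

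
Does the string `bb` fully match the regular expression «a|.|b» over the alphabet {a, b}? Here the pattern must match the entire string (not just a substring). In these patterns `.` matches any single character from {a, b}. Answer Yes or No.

No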